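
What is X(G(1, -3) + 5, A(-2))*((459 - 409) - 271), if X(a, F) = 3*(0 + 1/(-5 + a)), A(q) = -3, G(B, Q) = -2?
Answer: 663/2 ≈ 331.50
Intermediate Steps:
X(a, F) = 3/(-5 + a)
X(G(1, -3) + 5, A(-2))*((459 - 409) - 271) = (3/(-5 + (-2 + 5)))*((459 - 409) - 271) = (3/(-5 + 3))*(50 - 271) = (3/(-2))*(-221) = (3*(-½))*(-221) = -3/2*(-221) = 663/2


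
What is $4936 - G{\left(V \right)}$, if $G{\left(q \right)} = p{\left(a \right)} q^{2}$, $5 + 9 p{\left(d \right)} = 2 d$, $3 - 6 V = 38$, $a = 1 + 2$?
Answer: $\frac{1598039}{324} \approx 4932.2$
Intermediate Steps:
$a = 3$
$V = - \frac{35}{6}$ ($V = \frac{1}{2} - \frac{19}{3} = - \frac{35}{6} \approx -5.8333$)
$p{\left(d \right)} = - \frac{5}{9} + \frac{2 d}{9}$
$G{\left(q \right)} = \frac{q^{2}}{9}$ ($G{\left(q \right)} = \left(- \frac{5}{9} + \frac{2}{9} \cdot 3\right) q^{2} = \left(- \frac{5}{9} + \frac{2}{3}\right) q^{2} = \frac{q^{2}}{9}$)
$4936 - G{\left(V \right)} = 4936 - \frac{\left(- \frac{35}{6}\right)^{2}}{9} = 4936 - \frac{1}{9} \cdot \frac{1225}{36} = 4936 - \frac{1225}{324} = \frac{1598039}{324}$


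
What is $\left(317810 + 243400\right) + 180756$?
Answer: $741966$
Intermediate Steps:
$\left(317810 + 243400\right) + 180756 = 561210 + 180756 = 741966$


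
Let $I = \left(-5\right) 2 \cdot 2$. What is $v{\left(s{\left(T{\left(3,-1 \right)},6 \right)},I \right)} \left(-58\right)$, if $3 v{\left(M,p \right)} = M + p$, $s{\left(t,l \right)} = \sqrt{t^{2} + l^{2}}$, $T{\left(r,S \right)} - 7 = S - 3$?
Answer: $\frac{1160}{3} - 58 \sqrt{5} \approx 256.97$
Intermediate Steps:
$I = -20$ ($I = \left(-10\right) 2 = -20$)
$T{\left(r,S \right)} = 4 + S$ ($T{\left(r,S \right)} = 7 + \left(S - 3\right) = 7 + \left(-3 + S\right) = 4 + S$)
$s{\left(t,l \right)} = \sqrt{l^{2} + t^{2}}$
$v{\left(M,p \right)} = \frac{M}{3} + \frac{p}{3}$ ($v{\left(M,p \right)} = \frac{M + p}{3} = \frac{M}{3} + \frac{p}{3}$)
$v{\left(s{\left(T{\left(3,-1 \right)},6 \right)},I \right)} \left(-58\right) = \left(\frac{\sqrt{6^{2} + \left(4 - 1\right)^{2}}}{3} + \frac{1}{3} \left(-20\right)\right) \left(-58\right) = \left(\frac{\sqrt{36 + 3^{2}}}{3} - \frac{20}{3}\right) \left(-58\right) = \left(\frac{\sqrt{36 + 9}}{3} - \frac{20}{3}\right) \left(-58\right) = \left(\frac{\sqrt{45}}{3} - \frac{20}{3}\right) \left(-58\right) = \left(\frac{3 \sqrt{5}}{3} - \frac{20}{3}\right) \left(-58\right) = \left(\sqrt{5} - \frac{20}{3}\right) \left(-58\right) = \left(- \frac{20}{3} + \sqrt{5}\right) \left(-58\right) = \frac{1160}{3} - 58 \sqrt{5}$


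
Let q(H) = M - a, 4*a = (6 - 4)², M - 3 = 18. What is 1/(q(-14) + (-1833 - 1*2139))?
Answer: -1/3952 ≈ -0.00025304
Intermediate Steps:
M = 21 (M = 3 + 18 = 21)
a = 1 (a = (6 - 4)²/4 = (¼)*2² = (¼)*4 = 1)
q(H) = 20 (q(H) = 21 - 1*1 = 21 - 1 = 20)
1/(q(-14) + (-1833 - 1*2139)) = 1/(20 + (-1833 - 1*2139)) = 1/(20 + (-1833 - 2139)) = 1/(20 - 3972) = 1/(-3952) = -1/3952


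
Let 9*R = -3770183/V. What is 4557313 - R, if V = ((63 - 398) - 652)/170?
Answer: 39841680269/8883 ≈ 4.4852e+6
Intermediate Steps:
V = -987/170 (V = (-335 - 652)*(1/170) = -987*1/170 = -987/170 ≈ -5.8059)
R = 640931110/8883 (R = (-3770183/(-987/170))/9 = (-3770183*(-170/987))/9 = (⅑)*(640931110/987) = 640931110/8883 ≈ 72153.)
4557313 - R = 4557313 - 1*640931110/8883 = 4557313 - 640931110/8883 = 39841680269/8883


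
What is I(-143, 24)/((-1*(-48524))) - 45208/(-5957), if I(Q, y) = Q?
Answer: 313260163/41293924 ≈ 7.5861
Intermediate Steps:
I(-143, 24)/((-1*(-48524))) - 45208/(-5957) = -143/((-1*(-48524))) - 45208/(-5957) = -143/48524 - 45208*(-1/5957) = -143*1/48524 + 45208/5957 = -143/48524 + 45208/5957 = 313260163/41293924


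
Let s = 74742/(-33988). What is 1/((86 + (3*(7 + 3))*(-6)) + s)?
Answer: -16994/1634807 ≈ -0.010395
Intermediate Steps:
s = -37371/16994 (s = 74742*(-1/33988) = -37371/16994 ≈ -2.1991)
1/((86 + (3*(7 + 3))*(-6)) + s) = 1/((86 + (3*(7 + 3))*(-6)) - 37371/16994) = 1/((86 + (3*10)*(-6)) - 37371/16994) = 1/((86 + 30*(-6)) - 37371/16994) = 1/((86 - 180) - 37371/16994) = 1/(-94 - 37371/16994) = 1/(-1634807/16994) = -16994/1634807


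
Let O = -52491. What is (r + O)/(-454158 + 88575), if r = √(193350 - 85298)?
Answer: 17497/121861 - 2*√27013/365583 ≈ 0.14268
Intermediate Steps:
r = 2*√27013 (r = √108052 = 2*√27013 ≈ 328.71)
(r + O)/(-454158 + 88575) = (2*√27013 - 52491)/(-454158 + 88575) = (-52491 + 2*√27013)/(-365583) = (-52491 + 2*√27013)*(-1/365583) = 17497/121861 - 2*√27013/365583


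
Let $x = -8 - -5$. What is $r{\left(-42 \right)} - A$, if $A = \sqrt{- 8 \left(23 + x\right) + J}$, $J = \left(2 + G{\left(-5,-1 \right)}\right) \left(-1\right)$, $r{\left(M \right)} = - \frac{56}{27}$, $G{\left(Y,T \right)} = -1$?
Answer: $- \frac{56}{27} - i \sqrt{161} \approx -2.0741 - 12.689 i$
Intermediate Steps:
$x = -3$ ($x = -8 + 5 = -3$)
$r{\left(M \right)} = - \frac{56}{27}$ ($r{\left(M \right)} = \left(-56\right) \frac{1}{27} = - \frac{56}{27}$)
$J = -1$ ($J = \left(2 - 1\right) \left(-1\right) = 1 \left(-1\right) = -1$)
$A = i \sqrt{161}$ ($A = \sqrt{- 8 \left(23 - 3\right) - 1} = \sqrt{\left(-8\right) 20 - 1} = \sqrt{-160 - 1} = \sqrt{-161} = i \sqrt{161} \approx 12.689 i$)
$r{\left(-42 \right)} - A = - \frac{56}{27} - i \sqrt{161}$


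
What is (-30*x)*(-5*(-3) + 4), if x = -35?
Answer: 19950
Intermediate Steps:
(-30*x)*(-5*(-3) + 4) = (-30*(-35))*(-5*(-3) + 4) = 1050*(15 + 4) = 1050*19 = 19950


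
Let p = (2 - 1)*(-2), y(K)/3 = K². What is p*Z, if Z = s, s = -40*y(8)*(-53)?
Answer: -814080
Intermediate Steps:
y(K) = 3*K²
s = 407040 (s = -120*8²*(-53) = -120*64*(-53) = -40*192*(-53) = -7680*(-53) = 407040)
Z = 407040
p = -2 (p = 1*(-2) = -2)
p*Z = -2*407040 = -814080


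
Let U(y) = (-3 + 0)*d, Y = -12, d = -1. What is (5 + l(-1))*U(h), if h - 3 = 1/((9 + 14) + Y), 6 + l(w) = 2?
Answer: 3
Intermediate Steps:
l(w) = -4 (l(w) = -6 + 2 = -4)
h = 34/11 (h = 3 + 1/((9 + 14) - 12) = 3 + 1/(23 - 12) = 3 + 1/11 = 34/11 ≈ 3.0909)
U(y) = 3 (U(y) = (-3 + 0)*(-1) = -3*(-1) = 3)
(5 + l(-1))*U(h) = (5 - 4)*3 = 1*3 = 3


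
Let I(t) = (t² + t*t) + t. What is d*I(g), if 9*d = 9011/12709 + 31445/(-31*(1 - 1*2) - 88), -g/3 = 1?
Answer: -105031810/114381 ≈ -918.26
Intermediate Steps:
g = -3 (g = -3*1 = -3)
I(t) = t + 2*t² (I(t) = (t² + t²) + t = 2*t² + t = t + 2*t²)
d = -21006362/343143 (d = (9011/12709 + 31445/(-31*(1 - 1*2) - 88))/9 = (9011*(1/12709) + 31445/(-31*(1 - 2) - 88))/9 = (9011/12709 + 31445/(-31*(-1) - 88))/9 = (9011/12709 + 31445/(31 - 88))/9 = (9011/12709 + 31445/(-57))/9 = (9011/12709 + 31445*(-1/57))/9 = (9011/12709 - 1655/3)/9 = (⅑)*(-21006362/38127) = -21006362/343143 ≈ -61.218)
d*I(g) = -(-21006362)*(1 + 2*(-3))/114381 = -(-21006362)*(1 - 6)/114381 = -(-21006362)*(-5)/114381 = -21006362/343143*15 = -105031810/114381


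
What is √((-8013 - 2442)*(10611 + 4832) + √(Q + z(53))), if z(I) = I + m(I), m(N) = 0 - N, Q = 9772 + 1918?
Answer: √(-161456565 + √11690) ≈ 12707.0*I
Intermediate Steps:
Q = 11690
m(N) = -N
z(I) = 0 (z(I) = I - I = 0)
√((-8013 - 2442)*(10611 + 4832) + √(Q + z(53))) = √((-8013 - 2442)*(10611 + 4832) + √(11690 + 0)) = √(-10455*15443 + √11690) = √(-161456565 + √11690)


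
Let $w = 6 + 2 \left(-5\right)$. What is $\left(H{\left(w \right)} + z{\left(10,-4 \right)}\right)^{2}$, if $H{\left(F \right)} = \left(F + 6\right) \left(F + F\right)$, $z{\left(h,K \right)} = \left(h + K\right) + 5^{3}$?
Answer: $13225$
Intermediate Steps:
$z{\left(h,K \right)} = 125 + K + h$ ($z{\left(h,K \right)} = \left(K + h\right) + 125 = 125 + K + h$)
$w = -4$ ($w = 6 - 10 = -4$)
$H{\left(F \right)} = 2 F \left(6 + F\right)$ ($H{\left(F \right)} = \left(6 + F\right) 2 F = 2 F \left(6 + F\right)$)
$\left(H{\left(w \right)} + z{\left(10,-4 \right)}\right)^{2} = \left(2 \left(-4\right) \left(6 - 4\right) + \left(125 - 4 + 10\right)\right)^{2} = \left(2 \left(-4\right) 2 + 131\right)^{2} = \left(-16 + 131\right)^{2} = 115^{2} = 13225$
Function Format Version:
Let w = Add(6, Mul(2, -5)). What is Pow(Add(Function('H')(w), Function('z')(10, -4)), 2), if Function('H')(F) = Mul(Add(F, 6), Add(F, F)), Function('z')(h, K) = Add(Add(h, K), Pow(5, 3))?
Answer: 13225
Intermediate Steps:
Function('z')(h, K) = Add(125, K, h) (Function('z')(h, K) = Add(Add(K, h), 125) = Add(125, K, h))
w = -4 (w = Add(6, -10) = -4)
Function('H')(F) = Mul(2, F, Add(6, F)) (Function('H')(F) = Mul(Add(6, F), Mul(2, F)) = Mul(2, F, Add(6, F)))
Pow(Add(Function('H')(w), Function('z')(10, -4)), 2) = Pow(Add(Mul(2, -4, Add(6, -4)), Add(125, -4, 10)), 2) = Pow(Add(Mul(2, -4, 2), 131), 2) = Pow(Add(-16, 131), 2) = Pow(115, 2) = 13225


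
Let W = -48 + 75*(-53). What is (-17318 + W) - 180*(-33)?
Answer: -15401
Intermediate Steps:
W = -4023 (W = -48 - 3975 = -4023)
(-17318 + W) - 180*(-33) = (-17318 - 4023) - 180*(-33) = -21341 + 5940 = -15401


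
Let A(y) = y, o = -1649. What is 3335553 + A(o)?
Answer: 3333904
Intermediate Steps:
3335553 + A(o) = 3335553 - 1649 = 3333904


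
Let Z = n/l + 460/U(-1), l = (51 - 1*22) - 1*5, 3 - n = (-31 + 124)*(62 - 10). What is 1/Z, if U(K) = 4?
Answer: -8/691 ≈ -0.011577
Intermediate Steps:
n = -4833 (n = 3 - (-31 + 124)*(62 - 10) = 3 - 93*52 = 3 - 1*4836 = 3 - 4836 = -4833)
l = 24 (l = (51 - 22) - 5 = 29 - 5 = 24)
Z = -691/8 (Z = -4833/24 + 460/4 = -4833*1/24 + 460*(¼) = -1611/8 + 115 = -691/8 ≈ -86.375)
1/Z = 1/(-691/8) = -8/691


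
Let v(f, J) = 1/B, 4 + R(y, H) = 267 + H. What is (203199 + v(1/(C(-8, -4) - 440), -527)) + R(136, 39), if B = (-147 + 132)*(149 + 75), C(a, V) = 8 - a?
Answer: 683763359/3360 ≈ 2.0350e+5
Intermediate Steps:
R(y, H) = 263 + H (R(y, H) = -4 + (267 + H) = 263 + H)
B = -3360 (B = -15*224 = -3360)
v(f, J) = -1/3360 (v(f, J) = 1/(-3360) = -1/3360)
(203199 + v(1/(C(-8, -4) - 440), -527)) + R(136, 39) = (203199 - 1/3360) + (263 + 39) = 682748639/3360 + 302 = 683763359/3360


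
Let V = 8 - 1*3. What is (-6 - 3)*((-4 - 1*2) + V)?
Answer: 9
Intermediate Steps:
V = 5 (V = 8 - 3 = 5)
(-6 - 3)*((-4 - 1*2) + V) = (-6 - 3)*((-4 - 1*2) + 5) = -9*((-4 - 2) + 5) = -9*(-6 + 5) = -9*(-1) = 9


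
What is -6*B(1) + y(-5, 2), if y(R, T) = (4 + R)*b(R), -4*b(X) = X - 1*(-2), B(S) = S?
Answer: -27/4 ≈ -6.7500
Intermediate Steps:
b(X) = -1/2 - X/4 (b(X) = -(X - 1*(-2))/4 = -(X + 2)/4 = -(2 + X)/4 = -1/2 - X/4)
y(R, T) = (4 + R)*(-1/2 - R/4)
-6*B(1) + y(-5, 2) = -6*1 - (2 - 5)*(4 - 5)/4 = -6 - 1/4*(-3)*(-1) = -6 - 3/4 = -27/4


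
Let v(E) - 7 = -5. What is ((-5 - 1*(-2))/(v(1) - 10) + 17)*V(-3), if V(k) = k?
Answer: -417/8 ≈ -52.125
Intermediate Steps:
v(E) = 2 (v(E) = 7 - 5 = 2)
((-5 - 1*(-2))/(v(1) - 10) + 17)*V(-3) = ((-5 - 1*(-2))/(2 - 10) + 17)*(-3) = ((-5 + 2)/(-8) + 17)*(-3) = (-⅛*(-3) + 17)*(-3) = (3/8 + 17)*(-3) = (139/8)*(-3) = -417/8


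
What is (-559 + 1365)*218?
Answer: 175708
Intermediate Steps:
(-559 + 1365)*218 = 806*218 = 175708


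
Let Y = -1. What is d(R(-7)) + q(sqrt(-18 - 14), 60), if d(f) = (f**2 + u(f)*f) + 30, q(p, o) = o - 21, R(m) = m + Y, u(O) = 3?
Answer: 109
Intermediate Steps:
R(m) = -1 + m (R(m) = m - 1 = -1 + m)
q(p, o) = -21 + o
d(f) = 30 + f**2 + 3*f (d(f) = (f**2 + 3*f) + 30 = 30 + f**2 + 3*f)
d(R(-7)) + q(sqrt(-18 - 14), 60) = (30 + (-1 - 7)**2 + 3*(-1 - 7)) + (-21 + 60) = (30 + (-8)**2 + 3*(-8)) + 39 = (30 + 64 - 24) + 39 = 70 + 39 = 109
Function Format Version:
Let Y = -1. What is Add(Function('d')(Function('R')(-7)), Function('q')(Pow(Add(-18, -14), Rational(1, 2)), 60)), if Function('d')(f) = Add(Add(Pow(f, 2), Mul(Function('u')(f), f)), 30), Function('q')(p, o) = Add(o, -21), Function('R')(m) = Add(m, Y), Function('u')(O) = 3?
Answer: 109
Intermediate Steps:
Function('R')(m) = Add(-1, m) (Function('R')(m) = Add(m, -1) = Add(-1, m))
Function('q')(p, o) = Add(-21, o)
Function('d')(f) = Add(30, Pow(f, 2), Mul(3, f)) (Function('d')(f) = Add(Add(Pow(f, 2), Mul(3, f)), 30) = Add(30, Pow(f, 2), Mul(3, f)))
Add(Function('d')(Function('R')(-7)), Function('q')(Pow(Add(-18, -14), Rational(1, 2)), 60)) = Add(Add(30, Pow(Add(-1, -7), 2), Mul(3, Add(-1, -7))), Add(-21, 60)) = Add(Add(30, Pow(-8, 2), Mul(3, -8)), 39) = Add(Add(30, 64, -24), 39) = Add(70, 39) = 109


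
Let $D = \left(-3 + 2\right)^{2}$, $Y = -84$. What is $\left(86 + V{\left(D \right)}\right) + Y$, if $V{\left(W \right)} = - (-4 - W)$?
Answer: $7$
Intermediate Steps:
$D = 1$ ($D = \left(-1\right)^{2} = 1$)
$V{\left(W \right)} = 4 + W$
$\left(86 + V{\left(D \right)}\right) + Y = \left(86 + \left(4 + 1\right)\right) - 84 = \left(86 + 5\right) - 84 = 91 - 84 = 7$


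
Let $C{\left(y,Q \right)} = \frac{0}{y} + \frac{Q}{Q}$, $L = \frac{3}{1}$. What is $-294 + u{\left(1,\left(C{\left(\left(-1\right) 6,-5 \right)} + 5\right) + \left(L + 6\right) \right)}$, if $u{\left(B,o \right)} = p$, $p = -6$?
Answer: $-300$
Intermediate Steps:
$L = 3$ ($L = 3 \cdot 1 = 3$)
$C{\left(y,Q \right)} = 1$ ($C{\left(y,Q \right)} = 0 + 1 = 1$)
$u{\left(B,o \right)} = -6$
$-294 + u{\left(1,\left(C{\left(\left(-1\right) 6,-5 \right)} + 5\right) + \left(L + 6\right) \right)} = -294 - 6 = -300$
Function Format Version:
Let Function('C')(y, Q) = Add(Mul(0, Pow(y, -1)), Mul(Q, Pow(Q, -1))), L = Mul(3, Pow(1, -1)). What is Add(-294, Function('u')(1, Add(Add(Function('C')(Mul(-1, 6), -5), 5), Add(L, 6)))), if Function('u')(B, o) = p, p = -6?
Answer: -300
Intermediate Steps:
L = 3 (L = Mul(3, 1) = 3)
Function('C')(y, Q) = 1 (Function('C')(y, Q) = Add(0, 1) = 1)
Function('u')(B, o) = -6
Add(-294, Function('u')(1, Add(Add(Function('C')(Mul(-1, 6), -5), 5), Add(L, 6)))) = Add(-294, -6) = -300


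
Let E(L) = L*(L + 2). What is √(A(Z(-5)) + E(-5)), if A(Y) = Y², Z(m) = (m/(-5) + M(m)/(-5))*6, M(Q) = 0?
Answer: √51 ≈ 7.1414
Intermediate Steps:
E(L) = L*(2 + L)
Z(m) = -6*m/5 (Z(m) = (m/(-5) + 0/(-5))*6 = (m*(-⅕) + 0*(-⅕))*6 = (-m/5 + 0)*6 = -m/5*6 = -6*m/5)
√(A(Z(-5)) + E(-5)) = √((-6/5*(-5))² - 5*(2 - 5)) = √(6² - 5*(-3)) = √(36 + 15) = √51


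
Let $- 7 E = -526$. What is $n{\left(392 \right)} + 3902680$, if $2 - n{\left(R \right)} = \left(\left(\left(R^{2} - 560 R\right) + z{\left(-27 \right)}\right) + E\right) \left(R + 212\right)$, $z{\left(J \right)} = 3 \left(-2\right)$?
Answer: $\frac{305465606}{7} \approx 4.3638 \cdot 10^{7}$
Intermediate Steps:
$z{\left(J \right)} = -6$
$E = \frac{526}{7}$ ($E = \left(- \frac{1}{7}\right) \left(-526\right) = \frac{526}{7} \approx 75.143$)
$n{\left(R \right)} = 2 - \left(212 + R\right) \left(\frac{484}{7} + R^{2} - 560 R\right)$ ($n{\left(R \right)} = 2 - \left(\left(\left(R^{2} - 560 R\right) - 6\right) + \frac{526}{7}\right) \left(R + 212\right) = 2 - \left(\left(-6 + R^{2} - 560 R\right) + \frac{526}{7}\right) \left(212 + R\right) = 2 - \left(\frac{484}{7} + R^{2} - 560 R\right) \left(212 + R\right) = 2 - \left(212 + R\right) \left(\frac{484}{7} + R^{2} - 560 R\right)$)
$n{\left(392 \right)} + 3902680 = \left(- \frac{102594}{7} - 392^{3} + 348 \cdot 392^{2} + \frac{830556}{7} \cdot 392\right) + 3902680 = \left(- \frac{102594}{7} - 60236288 + 348 \cdot 153664 + 46511136\right) + 3902680 = \left(- \frac{102594}{7} - 60236288 + 53475072 + 46511136\right) + 3902680 = \frac{278146846}{7} + 3902680 = \frac{305465606}{7}$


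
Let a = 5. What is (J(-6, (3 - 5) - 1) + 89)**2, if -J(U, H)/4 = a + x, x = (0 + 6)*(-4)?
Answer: 27225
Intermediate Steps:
x = -24 (x = 6*(-4) = -24)
J(U, H) = 76 (J(U, H) = -4*(5 - 24) = -4*(-19) = 76)
(J(-6, (3 - 5) - 1) + 89)**2 = (76 + 89)**2 = 165**2 = 27225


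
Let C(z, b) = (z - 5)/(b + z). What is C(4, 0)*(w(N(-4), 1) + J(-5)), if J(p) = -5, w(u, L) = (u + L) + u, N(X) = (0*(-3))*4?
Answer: 1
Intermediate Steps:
N(X) = 0 (N(X) = 0*4 = 0)
w(u, L) = L + 2*u (w(u, L) = (L + u) + u = L + 2*u)
C(z, b) = (-5 + z)/(b + z)
C(4, 0)*(w(N(-4), 1) + J(-5)) = ((-5 + 4)/(0 + 4))*((1 + 2*0) - 5) = (-1/4)*((1 + 0) - 5) = ((1/4)*(-1))*(1 - 5) = -1/4*(-4) = 1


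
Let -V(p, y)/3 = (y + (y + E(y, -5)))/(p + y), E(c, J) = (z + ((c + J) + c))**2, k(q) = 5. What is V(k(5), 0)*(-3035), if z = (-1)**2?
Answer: 29136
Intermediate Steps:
z = 1
E(c, J) = (1 + J + 2*c)**2 (E(c, J) = (1 + ((c + J) + c))**2 = (1 + ((J + c) + c))**2 = (1 + (J + 2*c))**2 = (1 + J + 2*c)**2)
V(p, y) = -3*((-4 + 2*y)**2 + 2*y)/(p + y) (V(p, y) = -3*(y + (y + (1 - 5 + 2*y)**2))/(p + y) = -3*(y + (y + (-4 + 2*y)**2))/(p + y) = -3*((-4 + 2*y)**2 + 2*y)/(p + y))
V(k(5), 0)*(-3035) = (6*(-8 - 2*0**2 + 7*0)/(5 + 0))*(-3035) = (6*(-8 - 2*0 + 0)/5)*(-3035) = (6*(1/5)*(-8 + 0 + 0))*(-3035) = (6*(1/5)*(-8))*(-3035) = -48/5*(-3035) = 29136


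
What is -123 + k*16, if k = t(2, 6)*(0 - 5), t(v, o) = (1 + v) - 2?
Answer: -203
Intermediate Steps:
t(v, o) = -1 + v
k = -5 (k = (-1 + 2)*(0 - 5) = 1*(-5) = -5)
-123 + k*16 = -123 - 5*16 = -123 - 80 = -203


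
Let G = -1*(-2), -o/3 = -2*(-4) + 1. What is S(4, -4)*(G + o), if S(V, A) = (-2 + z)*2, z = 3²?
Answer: -350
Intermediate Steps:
z = 9
S(V, A) = 14 (S(V, A) = (-2 + 9)*2 = 7*2 = 14)
o = -27 (o = -3*(-2*(-4) + 1) = -3*(8 + 1) = -3*9 = -27)
G = 2
S(4, -4)*(G + o) = 14*(2 - 27) = 14*(-25) = -350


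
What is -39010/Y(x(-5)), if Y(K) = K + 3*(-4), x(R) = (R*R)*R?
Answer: 39010/137 ≈ 284.74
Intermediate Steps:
x(R) = R³ (x(R) = R²*R = R³)
Y(K) = -12 + K (Y(K) = K - 12 = -12 + K)
-39010/Y(x(-5)) = -39010/(-12 + (-5)³) = -39010/(-12 - 125) = -39010/(-137) = -39010*(-1)/137 = -235*(-166/137) = 39010/137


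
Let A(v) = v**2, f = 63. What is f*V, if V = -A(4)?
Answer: -1008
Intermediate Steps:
V = -16 (V = -1*4**2 = -1*16 = -16)
f*V = 63*(-16) = -1008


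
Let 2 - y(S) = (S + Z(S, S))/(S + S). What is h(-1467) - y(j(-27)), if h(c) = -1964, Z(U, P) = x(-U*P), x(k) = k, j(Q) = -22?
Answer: -3909/2 ≈ -1954.5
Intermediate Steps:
Z(U, P) = -P*U (Z(U, P) = -U*P = -P*U)
y(S) = 2 - (S - S**2)/(2*S) (y(S) = 2 - (S - S*S)/(S + S) = 2 - (S - S**2)/(2*S))
h(-1467) - y(j(-27)) = -1964 - (3/2 + (1/2)*(-22)) = -1964 - (3/2 - 11) = -1964 - 1*(-19/2) = -1964 + 19/2 = -3909/2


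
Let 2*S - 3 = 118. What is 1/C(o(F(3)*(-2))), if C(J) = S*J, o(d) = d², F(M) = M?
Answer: 1/2178 ≈ 0.00045914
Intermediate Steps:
S = 121/2 (S = 3/2 + (½)*118 = 3/2 + 59 = 121/2 ≈ 60.500)
C(J) = 121*J/2
1/C(o(F(3)*(-2))) = 1/(121*(3*(-2))²/2) = 1/((121/2)*(-6)²) = 1/((121/2)*36) = 1/2178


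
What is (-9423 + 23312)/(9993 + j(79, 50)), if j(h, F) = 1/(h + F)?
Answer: 1791681/1289098 ≈ 1.3899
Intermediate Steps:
j(h, F) = 1/(F + h)
(-9423 + 23312)/(9993 + j(79, 50)) = (-9423 + 23312)/(9993 + 1/(50 + 79)) = 13889/(9993 + 1/129) = 13889/(1289098/129) = 13889*(129/1289098) = 1791681/1289098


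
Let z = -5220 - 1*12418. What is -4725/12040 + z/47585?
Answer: -12491447/16369240 ≈ -0.76310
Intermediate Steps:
z = -17638 (z = -5220 - 12418 = -17638)
-4725/12040 + z/47585 = -4725/12040 - 17638/47585 = -4725*1/12040 - 17638*1/47585 = -135/344 - 17638/47585 = -12491447/16369240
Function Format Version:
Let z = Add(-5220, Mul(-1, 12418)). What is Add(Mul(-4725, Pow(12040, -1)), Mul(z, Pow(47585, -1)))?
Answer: Rational(-12491447, 16369240) ≈ -0.76310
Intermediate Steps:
z = -17638 (z = Add(-5220, -12418) = -17638)
Add(Mul(-4725, Pow(12040, -1)), Mul(z, Pow(47585, -1))) = Add(Mul(-4725, Pow(12040, -1)), Mul(-17638, Pow(47585, -1))) = Add(Mul(-4725, Rational(1, 12040)), Mul(-17638, Rational(1, 47585))) = Add(Rational(-135, 344), Rational(-17638, 47585)) = Rational(-12491447, 16369240)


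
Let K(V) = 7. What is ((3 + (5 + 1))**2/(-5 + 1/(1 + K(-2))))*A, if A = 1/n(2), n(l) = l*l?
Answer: -54/13 ≈ -4.1538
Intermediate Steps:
n(l) = l**2
A = 1/4 (A = 1/(2**2) = 1/4 ≈ 0.25000)
((3 + (5 + 1))**2/(-5 + 1/(1 + K(-2))))*A = ((3 + (5 + 1))**2/(-5 + 1/(1 + 7)))*(1/4) = ((3 + 6)**2/(-5 + 1/8))*(1/4) = (9**2/(-5 + 1/8))*(1/4) = (81/(-39/8))*(1/4) = (81*(-8/39))*(1/4) = -216/13*1/4 = -54/13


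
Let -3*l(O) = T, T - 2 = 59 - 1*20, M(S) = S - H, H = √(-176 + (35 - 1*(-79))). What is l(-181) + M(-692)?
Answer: -2117/3 - I*√62 ≈ -705.67 - 7.874*I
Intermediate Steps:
H = I*√62 (H = √(-176 + (35 + 79)) = √(-176 + 114) = √(-62) = I*√62 ≈ 7.874*I)
M(S) = S - I*√62
T = 41 (T = 2 + (59 - 1*20) = 2 + (59 - 20) = 2 + 39 = 41)
l(O) = -41/3 (l(O) = -⅓*41 = -41/3)
l(-181) + M(-692) = -41/3 + (-692 - I*√62) = -2117/3 - I*√62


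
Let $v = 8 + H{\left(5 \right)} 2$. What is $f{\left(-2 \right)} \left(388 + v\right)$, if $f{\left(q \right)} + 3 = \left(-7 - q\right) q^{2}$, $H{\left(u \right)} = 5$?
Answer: $-9338$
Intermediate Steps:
$f{\left(q \right)} = -3 + q^{2} \left(-7 - q\right)$ ($f{\left(q \right)} = -3 + \left(-7 - q\right) q^{2} = -3 + q^{2} \left(-7 - q\right)$)
$v = 18$ ($v = 8 + 5 \cdot 2 = 8 + 10 = 18$)
$f{\left(-2 \right)} \left(388 + v\right) = \left(-3 - \left(-2\right)^{3} - 7 \left(-2\right)^{2}\right) \left(388 + 18\right) = \left(-3 - -8 - 28\right) 406 = \left(-3 + 8 - 28\right) 406 = \left(-23\right) 406 = -9338$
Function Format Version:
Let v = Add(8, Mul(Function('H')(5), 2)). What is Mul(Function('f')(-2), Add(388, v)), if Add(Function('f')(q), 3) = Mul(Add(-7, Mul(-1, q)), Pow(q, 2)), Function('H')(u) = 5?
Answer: -9338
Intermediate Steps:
Function('f')(q) = Add(-3, Mul(Pow(q, 2), Add(-7, Mul(-1, q)))) (Function('f')(q) = Add(-3, Mul(Add(-7, Mul(-1, q)), Pow(q, 2))) = Add(-3, Mul(Pow(q, 2), Add(-7, Mul(-1, q)))))
v = 18 (v = Add(8, Mul(5, 2)) = Add(8, 10) = 18)
Mul(Function('f')(-2), Add(388, v)) = Mul(Add(-3, Mul(-1, Pow(-2, 3)), Mul(-7, Pow(-2, 2))), Add(388, 18)) = Mul(Add(-3, Mul(-1, -8), Mul(-7, 4)), 406) = Mul(Add(-3, 8, -28), 406) = Mul(-23, 406) = -9338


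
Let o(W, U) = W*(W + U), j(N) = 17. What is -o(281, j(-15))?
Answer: -83738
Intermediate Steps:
o(W, U) = W*(U + W)
-o(281, j(-15)) = -281*(17 + 281) = -281*298 = -1*83738 = -83738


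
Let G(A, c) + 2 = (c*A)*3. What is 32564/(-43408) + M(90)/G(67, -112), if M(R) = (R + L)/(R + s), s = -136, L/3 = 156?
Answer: -2106280597/2809702172 ≈ -0.74965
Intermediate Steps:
L = 468 (L = 3*156 = 468)
M(R) = (468 + R)/(-136 + R) (M(R) = (R + 468)/(R - 136) = (468 + R)/(-136 + R))
G(A, c) = -2 + 3*A*c (G(A, c) = -2 + (c*A)*3 = -2 + (A*c)*3 = -2 + 3*A*c)
32564/(-43408) + M(90)/G(67, -112) = 32564/(-43408) + ((468 + 90)/(-136 + 90))/(-2 + 3*67*(-112)) = 32564*(-1/43408) + (558/(-46))/(-2 - 22512) = -8141/10852 - 1/46*558/(-22514) = -8141/10852 - 279/23*(-1/22514) = -8141/10852 + 279/517822 = -2106280597/2809702172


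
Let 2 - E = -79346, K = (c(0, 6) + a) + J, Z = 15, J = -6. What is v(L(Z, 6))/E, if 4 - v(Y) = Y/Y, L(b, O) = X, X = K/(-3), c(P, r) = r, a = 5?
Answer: 3/79348 ≈ 3.7808e-5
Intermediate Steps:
K = 5 (K = (6 + 5) - 6 = 11 - 6 = 5)
E = 79348 (E = 2 - 1*(-79346) = 2 + 79346 = 79348)
X = -5/3 (X = 5/(-3) = 5*(-1/3) = -5/3 ≈ -1.6667)
L(b, O) = -5/3
v(Y) = 3 (v(Y) = 4 - Y/Y = 4 - 1*1 = 4 - 1 = 3)
v(L(Z, 6))/E = 3/79348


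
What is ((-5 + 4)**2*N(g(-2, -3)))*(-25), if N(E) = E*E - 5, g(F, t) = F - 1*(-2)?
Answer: 125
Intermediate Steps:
g(F, t) = 2 + F (g(F, t) = F + 2 = 2 + F)
N(E) = -5 + E**2 (N(E) = E**2 - 5 = -5 + E**2)
((-5 + 4)**2*N(g(-2, -3)))*(-25) = ((-5 + 4)**2*(-5 + (2 - 2)**2))*(-25) = ((-1)**2*(-5 + 0**2))*(-25) = (1*(-5 + 0))*(-25) = (1*(-5))*(-25) = -5*(-25) = 125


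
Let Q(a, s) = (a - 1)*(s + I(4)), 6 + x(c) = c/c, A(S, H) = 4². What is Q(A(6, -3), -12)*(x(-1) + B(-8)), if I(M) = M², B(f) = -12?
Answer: -1020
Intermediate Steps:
A(S, H) = 16
x(c) = -5 (x(c) = -6 + c/c = -6 + 1 = -5)
Q(a, s) = (-1 + a)*(16 + s) (Q(a, s) = (a - 1)*(s + 4²) = (-1 + a)*(s + 16) = (-1 + a)*(16 + s))
Q(A(6, -3), -12)*(x(-1) + B(-8)) = (-16 - 1*(-12) + 16*16 + 16*(-12))*(-5 - 12) = (-16 + 12 + 256 - 192)*(-17) = 60*(-17) = -1020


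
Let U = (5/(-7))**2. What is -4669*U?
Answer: -16675/7 ≈ -2382.1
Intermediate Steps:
U = 25/49 (U = (5*(-1/7))**2 = (-5/7)**2 = 25/49 ≈ 0.51020)
-4669*U = -4669*25/49 = -16675/7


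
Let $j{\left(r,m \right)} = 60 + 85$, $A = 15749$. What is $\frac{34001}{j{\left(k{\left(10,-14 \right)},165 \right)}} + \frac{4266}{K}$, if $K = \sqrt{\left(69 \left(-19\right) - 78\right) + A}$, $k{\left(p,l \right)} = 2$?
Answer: $\frac{34001}{145} + \frac{2133 \sqrt{3590}}{3590} \approx 270.09$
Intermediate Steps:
$j{\left(r,m \right)} = 145$
$K = 2 \sqrt{3590}$ ($K = \sqrt{\left(69 \left(-19\right) - 78\right) + 15749} = \sqrt{\left(-1311 - 78\right) + 15749} = \sqrt{-1389 + 15749} = \sqrt{14360} = 2 \sqrt{3590} \approx 119.83$)
$\frac{34001}{j{\left(k{\left(10,-14 \right)},165 \right)}} + \frac{4266}{K} = \frac{34001}{145} + \frac{4266}{2 \sqrt{3590}} = 34001 \cdot \frac{1}{145} + 4266 \frac{\sqrt{3590}}{7180} = \frac{34001}{145} + \frac{2133 \sqrt{3590}}{3590}$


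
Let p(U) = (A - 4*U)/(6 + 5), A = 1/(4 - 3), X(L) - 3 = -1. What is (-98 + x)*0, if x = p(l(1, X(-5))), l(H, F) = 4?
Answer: 0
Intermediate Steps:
X(L) = 2 (X(L) = 3 - 1 = 2)
A = 1 (A = 1/1 = 1)
p(U) = 1/11 - 4*U/11 (p(U) = (1 - 4*U)/(6 + 5) = (1 - 4*U)/11 = (1 - 4*U)*(1/11) = 1/11 - 4*U/11)
x = -15/11 (x = 1/11 - 4/11*4 = 1/11 - 16/11 = -15/11 ≈ -1.3636)
(-98 + x)*0 = (-98 - 15/11)*0 = -1093/11*0 = 0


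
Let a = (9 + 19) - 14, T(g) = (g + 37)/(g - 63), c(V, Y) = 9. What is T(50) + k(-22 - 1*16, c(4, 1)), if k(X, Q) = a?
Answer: 95/13 ≈ 7.3077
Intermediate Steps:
T(g) = (37 + g)/(-63 + g)
a = 14 (a = 28 - 14 = 14)
k(X, Q) = 14
T(50) + k(-22 - 1*16, c(4, 1)) = (37 + 50)/(-63 + 50) + 14 = 87/(-13) + 14 = -1/13*87 + 14 = -87/13 + 14 = 95/13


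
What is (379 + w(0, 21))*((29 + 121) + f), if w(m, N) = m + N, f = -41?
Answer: 43600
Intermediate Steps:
w(m, N) = N + m
(379 + w(0, 21))*((29 + 121) + f) = (379 + (21 + 0))*((29 + 121) - 41) = (379 + 21)*(150 - 41) = 400*109 = 43600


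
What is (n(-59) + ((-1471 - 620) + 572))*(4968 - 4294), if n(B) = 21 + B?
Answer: -1049418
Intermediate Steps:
(n(-59) + ((-1471 - 620) + 572))*(4968 - 4294) = ((21 - 59) + ((-1471 - 620) + 572))*(4968 - 4294) = (-38 + (-2091 + 572))*674 = (-38 - 1519)*674 = -1557*674 = -1049418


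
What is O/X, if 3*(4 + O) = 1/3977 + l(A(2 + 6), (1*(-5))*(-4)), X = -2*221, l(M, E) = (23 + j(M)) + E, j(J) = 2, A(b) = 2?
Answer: -65621/2636751 ≈ -0.024887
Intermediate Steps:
l(M, E) = 25 + E (l(M, E) = (23 + 2) + E = 25 + E)
X = -442
O = 131242/11931 (O = -4 + (1/3977 + (25 + (1*(-5))*(-4)))/3 = -4 + (1/3977 + (25 - 5*(-4)))/3 = -4 + (1/3977 + (25 + 20))/3 = -4 + (1/3977 + 45)/3 = -4 + (⅓)*(178966/3977) = -4 + 178966/11931 = 131242/11931 ≈ 11.000)
O/X = (131242/11931)/(-442) = (131242/11931)*(-1/442) = -65621/2636751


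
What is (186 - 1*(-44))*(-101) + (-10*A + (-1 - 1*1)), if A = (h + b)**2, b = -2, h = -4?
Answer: -23592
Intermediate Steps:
A = 36 (A = (-4 - 2)**2 = (-6)**2 = 36)
(186 - 1*(-44))*(-101) + (-10*A + (-1 - 1*1)) = (186 - 1*(-44))*(-101) + (-10*36 + (-1 - 1*1)) = (186 + 44)*(-101) + (-360 + (-1 - 1)) = 230*(-101) + (-360 - 2) = -23230 - 362 = -23592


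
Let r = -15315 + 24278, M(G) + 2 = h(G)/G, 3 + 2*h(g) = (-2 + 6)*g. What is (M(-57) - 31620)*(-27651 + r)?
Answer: 11227367296/19 ≈ 5.9091e+8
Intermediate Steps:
h(g) = -3/2 + 2*g (h(g) = -3/2 + ((-2 + 6)*g)/2 = -3/2 + (4*g)/2 = -3/2 + 2*g)
M(G) = -2 + (-3/2 + 2*G)/G
r = 8963
(M(-57) - 31620)*(-27651 + r) = (-3/2/(-57) - 31620)*(-27651 + 8963) = (-3/2*(-1/57) - 31620)*(-18688) = (1/38 - 31620)*(-18688) = -1201559/38*(-18688) = 11227367296/19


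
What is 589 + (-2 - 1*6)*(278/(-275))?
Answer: 164199/275 ≈ 597.09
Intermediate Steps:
589 + (-2 - 1*6)*(278/(-275)) = 589 + (-2 - 6)*(278*(-1/275)) = 589 - 8*(-278/275) = 589 + 2224/275 = 164199/275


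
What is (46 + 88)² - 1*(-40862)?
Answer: 58818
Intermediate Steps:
(46 + 88)² - 1*(-40862) = 134² + 40862 = 17956 + 40862 = 58818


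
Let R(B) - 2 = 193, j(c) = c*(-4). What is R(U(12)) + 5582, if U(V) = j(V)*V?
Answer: 5777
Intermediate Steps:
j(c) = -4*c
U(V) = -4*V² (U(V) = (-4*V)*V = -4*V²)
R(B) = 195 (R(B) = 2 + 193 = 195)
R(U(12)) + 5582 = 195 + 5582 = 5777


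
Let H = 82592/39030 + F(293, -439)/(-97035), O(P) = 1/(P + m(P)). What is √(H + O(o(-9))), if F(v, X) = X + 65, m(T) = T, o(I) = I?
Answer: √131603764514487670/252485070 ≈ 1.4368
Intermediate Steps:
O(P) = 1/(2*P) (O(P) = 1/(P + P) = 1/(2*P))
F(v, X) = 65 + X
H = 267630398/126242535 (H = 82592/39030 + (65 - 439)/(-97035) = 82592*(1/39030) - 374*(-1/97035) = 41296/19515 + 374/97035 = 267630398/126242535 ≈ 2.1200)
√(H + O(o(-9))) = √(267630398/126242535 + (½)/(-9)) = √(267630398/126242535 + (½)*(-⅑)) = √(267630398/126242535 - 1/18) = √(1563701543/757455210) = √131603764514487670/252485070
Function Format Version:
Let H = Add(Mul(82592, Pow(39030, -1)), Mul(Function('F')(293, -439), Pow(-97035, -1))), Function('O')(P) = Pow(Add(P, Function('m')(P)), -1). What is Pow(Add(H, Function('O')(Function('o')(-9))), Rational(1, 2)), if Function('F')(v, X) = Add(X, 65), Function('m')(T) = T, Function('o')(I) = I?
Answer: Mul(Rational(1, 252485070), Pow(131603764514487670, Rational(1, 2))) ≈ 1.4368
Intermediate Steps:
Function('O')(P) = Mul(Rational(1, 2), Pow(P, -1)) (Function('O')(P) = Pow(Add(P, P), -1) = Pow(Mul(2, P), -1) = Mul(Rational(1, 2), Pow(P, -1)))
Function('F')(v, X) = Add(65, X)
H = Rational(267630398, 126242535) (H = Add(Mul(82592, Pow(39030, -1)), Mul(Add(65, -439), Pow(-97035, -1))) = Add(Mul(82592, Rational(1, 39030)), Mul(-374, Rational(-1, 97035))) = Add(Rational(41296, 19515), Rational(374, 97035)) = Rational(267630398, 126242535) ≈ 2.1200)
Pow(Add(H, Function('O')(Function('o')(-9))), Rational(1, 2)) = Pow(Add(Rational(267630398, 126242535), Mul(Rational(1, 2), Pow(-9, -1))), Rational(1, 2)) = Pow(Add(Rational(267630398, 126242535), Mul(Rational(1, 2), Rational(-1, 9))), Rational(1, 2)) = Pow(Add(Rational(267630398, 126242535), Rational(-1, 18)), Rational(1, 2)) = Pow(Rational(1563701543, 757455210), Rational(1, 2)) = Mul(Rational(1, 252485070), Pow(131603764514487670, Rational(1, 2)))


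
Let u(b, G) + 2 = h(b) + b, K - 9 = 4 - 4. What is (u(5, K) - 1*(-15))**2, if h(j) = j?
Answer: 529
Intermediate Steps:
K = 9 (K = 9 + (4 - 4) = 9 + 0 = 9)
u(b, G) = -2 + 2*b (u(b, G) = -2 + (b + b) = -2 + 2*b)
(u(5, K) - 1*(-15))**2 = ((-2 + 2*5) - 1*(-15))**2 = ((-2 + 10) + 15)**2 = (8 + 15)**2 = 23**2 = 529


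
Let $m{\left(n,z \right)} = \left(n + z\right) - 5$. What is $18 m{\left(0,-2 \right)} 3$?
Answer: $-378$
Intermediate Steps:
$m{\left(n,z \right)} = -5 + n + z$
$18 m{\left(0,-2 \right)} 3 = 18 \left(-5 + 0 - 2\right) 3 = 18 \left(-7\right) 3 = \left(-126\right) 3 = -378$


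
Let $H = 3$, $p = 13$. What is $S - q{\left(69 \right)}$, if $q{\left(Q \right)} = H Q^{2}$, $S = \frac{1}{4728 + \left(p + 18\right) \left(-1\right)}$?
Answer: $- \frac{67087250}{4697} \approx -14283.0$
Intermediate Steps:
$S = \frac{1}{4697}$ ($S = \frac{1}{4728 + \left(13 + 18\right) \left(-1\right)} = \frac{1}{4728 + 31 \left(-1\right)} = \frac{1}{4728 - 31} = \frac{1}{4697} \approx 0.0002129$)
$q{\left(Q \right)} = 3 Q^{2}$
$S - q{\left(69 \right)} = \frac{1}{4697} - 3 \cdot 69^{2} = \frac{1}{4697} - 3 \cdot 4761 = \frac{1}{4697} - 14283 = - \frac{67087250}{4697}$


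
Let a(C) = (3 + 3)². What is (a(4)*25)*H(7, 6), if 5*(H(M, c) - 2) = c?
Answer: 2880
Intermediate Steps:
H(M, c) = 2 + c/5
a(C) = 36 (a(C) = 6² = 36)
(a(4)*25)*H(7, 6) = (36*25)*(2 + (⅕)*6) = 900*(2 + 6/5) = 900*(16/5) = 2880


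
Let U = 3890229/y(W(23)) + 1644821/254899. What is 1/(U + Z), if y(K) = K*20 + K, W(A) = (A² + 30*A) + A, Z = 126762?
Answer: 316584558/40180154393729 ≈ 7.8791e-6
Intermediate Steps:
W(A) = A² + 31*A
y(K) = 21*K (y(K) = 20*K + K = 21*K)
U = 49262652533/316584558 (U = 3890229/((21*(23*(31 + 23)))) + 1644821/254899 = 3890229/((21*(23*54))) + 1644821*(1/254899) = 3890229/((21*1242)) + 1644821/254899 = 3890229/26082 + 1644821/254899 = 3890229*(1/26082) + 1644821/254899 = 185249/1242 + 1644821/254899 = 49262652533/316584558 ≈ 155.61)
1/(U + Z) = 1/(49262652533/316584558 + 126762) = 1/(40180154393729/316584558) = 316584558/40180154393729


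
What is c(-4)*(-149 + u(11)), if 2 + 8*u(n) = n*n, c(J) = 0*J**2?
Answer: 0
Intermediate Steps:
c(J) = 0
u(n) = -1/4 + n**2/8 (u(n) = -1/4 + (n*n)/8 = -1/4 + n**2/8)
c(-4)*(-149 + u(11)) = 0*(-149 + (-1/4 + (1/8)*11**2)) = 0*(-149 + (-1/4 + (1/8)*121)) = 0*(-149 + (-1/4 + 121/8)) = 0*(-149 + 119/8) = 0*(-1073/8) = 0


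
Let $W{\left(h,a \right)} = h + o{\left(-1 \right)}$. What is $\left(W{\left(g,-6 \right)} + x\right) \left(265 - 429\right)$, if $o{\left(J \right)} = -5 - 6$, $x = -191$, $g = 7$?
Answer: $31980$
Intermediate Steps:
$o{\left(J \right)} = -11$ ($o{\left(J \right)} = -5 - 6 = -11$)
$W{\left(h,a \right)} = -11 + h$ ($W{\left(h,a \right)} = h - 11 = -11 + h$)
$\left(W{\left(g,-6 \right)} + x\right) \left(265 - 429\right) = \left(\left(-11 + 7\right) - 191\right) \left(265 - 429\right) = \left(-4 - 191\right) \left(-164\right) = \left(-195\right) \left(-164\right) = 31980$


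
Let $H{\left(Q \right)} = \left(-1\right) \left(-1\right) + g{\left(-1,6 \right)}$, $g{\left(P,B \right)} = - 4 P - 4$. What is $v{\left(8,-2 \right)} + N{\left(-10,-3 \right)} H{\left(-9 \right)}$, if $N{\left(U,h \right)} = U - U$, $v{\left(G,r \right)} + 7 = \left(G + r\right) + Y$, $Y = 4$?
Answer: $3$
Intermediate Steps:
$g{\left(P,B \right)} = -4 - 4 P$
$v{\left(G,r \right)} = -3 + G + r$ ($v{\left(G,r \right)} = -7 + \left(\left(G + r\right) + 4\right) = -7 + \left(4 + G + r\right) = -3 + G + r$)
$H{\left(Q \right)} = 1$ ($H{\left(Q \right)} = \left(-1\right) \left(-1\right) - 0 = 1 + \left(-4 + 4\right) = 1 + 0 = 1$)
$N{\left(U,h \right)} = 0$
$v{\left(8,-2 \right)} + N{\left(-10,-3 \right)} H{\left(-9 \right)} = \left(-3 + 8 - 2\right) + 0 \cdot 1 = 3 + 0 = 3$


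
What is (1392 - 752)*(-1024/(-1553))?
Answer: 655360/1553 ≈ 422.00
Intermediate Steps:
(1392 - 752)*(-1024/(-1553)) = 640*(-1024*(-1/1553)) = 640*(1024/1553) = 655360/1553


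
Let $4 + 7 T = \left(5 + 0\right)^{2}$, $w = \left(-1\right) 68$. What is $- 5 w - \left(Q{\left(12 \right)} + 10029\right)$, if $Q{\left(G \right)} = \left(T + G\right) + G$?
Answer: $-9716$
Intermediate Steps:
$w = -68$
$T = 3$ ($T = - \frac{4}{7} + \frac{\left(5 + 0\right)^{2}}{7} = - \frac{4}{7} + \frac{5^{2}}{7} = - \frac{4}{7} + \frac{1}{7} \cdot 25 = - \frac{4}{7} + \frac{25}{7} = 3$)
$Q{\left(G \right)} = 3 + 2 G$ ($Q{\left(G \right)} = \left(3 + G\right) + G = 3 + 2 G$)
$- 5 w - \left(Q{\left(12 \right)} + 10029\right) = \left(-5\right) \left(-68\right) - \left(\left(3 + 2 \cdot 12\right) + 10029\right) = 340 - \left(\left(3 + 24\right) + 10029\right) = 340 - \left(27 + 10029\right) = 340 - 10056 = -9716$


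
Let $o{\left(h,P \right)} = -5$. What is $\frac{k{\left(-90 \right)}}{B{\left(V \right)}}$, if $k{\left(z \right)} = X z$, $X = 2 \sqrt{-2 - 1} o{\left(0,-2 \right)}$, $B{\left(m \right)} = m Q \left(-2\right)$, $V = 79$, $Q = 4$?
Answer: $- \frac{225 i \sqrt{3}}{158} \approx - 2.4665 i$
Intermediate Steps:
$B{\left(m \right)} = - 8 m$ ($B{\left(m \right)} = m 4 \left(-2\right) = 4 m \left(-2\right) = - 8 m$)
$X = - 10 i \sqrt{3}$ ($X = 2 \sqrt{-2 - 1} \left(-5\right) = 2 \sqrt{-3} \left(-5\right) = 2 i \sqrt{3} \left(-5\right) = - 10 i \sqrt{3} \approx - 17.32 i$)
$k{\left(z \right)} = - 10 i z \sqrt{3}$ ($k{\left(z \right)} = - 10 i \sqrt{3} z = - 10 i z \sqrt{3}$)
$\frac{k{\left(-90 \right)}}{B{\left(V \right)}} = \frac{\left(-10\right) i \left(-90\right) \sqrt{3}}{\left(-8\right) 79} = \frac{900 i \sqrt{3}}{-632} = 900 i \sqrt{3} \left(- \frac{1}{632}\right) = - \frac{225 i \sqrt{3}}{158}$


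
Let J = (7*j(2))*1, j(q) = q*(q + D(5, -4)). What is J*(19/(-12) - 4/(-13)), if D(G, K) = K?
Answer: 1393/39 ≈ 35.718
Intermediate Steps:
j(q) = q*(-4 + q) (j(q) = q*(q - 4) = q*(-4 + q))
J = -28 (J = (7*(2*(-4 + 2)))*1 = (7*(2*(-2)))*1 = (7*(-4))*1 = -28*1 = -28)
J*(19/(-12) - 4/(-13)) = -28*(19/(-12) - 4/(-13)) = -28*(19*(-1/12) - 4*(-1/13)) = -28*(-19/12 + 4/13) = -28*(-199/156) = 1393/39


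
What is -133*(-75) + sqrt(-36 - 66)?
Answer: 9975 + I*sqrt(102) ≈ 9975.0 + 10.1*I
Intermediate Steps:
-133*(-75) + sqrt(-36 - 66) = 9975 + sqrt(-102) = 9975 + I*sqrt(102)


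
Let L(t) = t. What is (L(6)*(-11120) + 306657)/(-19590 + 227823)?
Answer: 79979/69411 ≈ 1.1523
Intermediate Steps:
(L(6)*(-11120) + 306657)/(-19590 + 227823) = (6*(-11120) + 306657)/(-19590 + 227823) = (-66720 + 306657)/208233 = 239937*(1/208233) = 79979/69411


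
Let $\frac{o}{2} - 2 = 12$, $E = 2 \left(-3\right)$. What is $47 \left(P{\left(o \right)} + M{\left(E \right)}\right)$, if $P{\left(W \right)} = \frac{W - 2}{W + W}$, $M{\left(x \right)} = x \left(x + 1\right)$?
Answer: $\frac{40091}{28} \approx 1431.8$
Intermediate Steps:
$E = -6$
$o = 28$ ($o = 4 + 2 \cdot 12 = 4 + 24 = 28$)
$M{\left(x \right)} = x \left(1 + x\right)$
$P{\left(W \right)} = \frac{-2 + W}{2 W}$
$47 \left(P{\left(o \right)} + M{\left(E \right)}\right) = 47 \left(\frac{-2 + 28}{2 \cdot 28} - 6 \left(1 - 6\right)\right) = 47 \left(\frac{1}{2} \cdot \frac{1}{28} \cdot 26 - -30\right) = 47 \left(\frac{13}{28} + 30\right) = 47 \cdot \frac{853}{28} = \frac{40091}{28}$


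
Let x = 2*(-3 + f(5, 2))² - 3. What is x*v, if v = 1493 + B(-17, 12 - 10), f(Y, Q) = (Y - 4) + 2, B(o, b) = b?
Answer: -4485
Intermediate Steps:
f(Y, Q) = -2 + Y (f(Y, Q) = (-4 + Y) + 2 = -2 + Y)
x = -3 (x = 2*(-3 + (-2 + 5))² - 3 = 2*(-3 + 3)² - 3 = 2*0² - 3 = 2*0 - 3 = 0 - 3 = -3)
v = 1495 (v = 1493 + (12 - 10) = 1493 + 2 = 1495)
x*v = -3*1495 = -4485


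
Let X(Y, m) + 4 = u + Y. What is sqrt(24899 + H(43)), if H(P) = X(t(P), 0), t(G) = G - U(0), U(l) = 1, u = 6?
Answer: sqrt(24943) ≈ 157.93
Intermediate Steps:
t(G) = -1 + G (t(G) = G - 1*1 = G - 1 = -1 + G)
X(Y, m) = 2 + Y (X(Y, m) = -4 + (6 + Y) = 2 + Y)
H(P) = 1 + P (H(P) = 2 + (-1 + P) = 1 + P)
sqrt(24899 + H(43)) = sqrt(24899 + (1 + 43)) = sqrt(24899 + 44) = sqrt(24943)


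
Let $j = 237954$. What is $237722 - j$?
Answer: $-232$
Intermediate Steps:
$237722 - j = 237722 - 237954 = -232$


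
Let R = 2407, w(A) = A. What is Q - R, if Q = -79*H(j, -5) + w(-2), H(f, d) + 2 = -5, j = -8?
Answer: -1856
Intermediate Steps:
H(f, d) = -7 (H(f, d) = -2 - 5 = -7)
Q = 551 (Q = -79*(-7) - 2 = 553 - 2 = 551)
Q - R = 551 - 1*2407 = 551 - 2407 = -1856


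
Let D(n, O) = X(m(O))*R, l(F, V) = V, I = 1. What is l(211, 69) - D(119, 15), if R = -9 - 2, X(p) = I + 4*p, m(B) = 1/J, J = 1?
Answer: 124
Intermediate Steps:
m(B) = 1 (m(B) = 1/1 = 1)
X(p) = 1 + 4*p
R = -11
D(n, O) = -55 (D(n, O) = (1 + 4*1)*(-11) = (1 + 4)*(-11) = 5*(-11) = -55)
l(211, 69) - D(119, 15) = 69 - 1*(-55) = 69 + 55 = 124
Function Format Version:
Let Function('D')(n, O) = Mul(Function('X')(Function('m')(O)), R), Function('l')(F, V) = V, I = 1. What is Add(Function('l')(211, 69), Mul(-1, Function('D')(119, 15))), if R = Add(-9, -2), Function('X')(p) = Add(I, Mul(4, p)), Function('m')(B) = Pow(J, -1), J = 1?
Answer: 124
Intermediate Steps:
Function('m')(B) = 1 (Function('m')(B) = Pow(1, -1) = 1)
Function('X')(p) = Add(1, Mul(4, p))
R = -11
Function('D')(n, O) = -55 (Function('D')(n, O) = Mul(Add(1, Mul(4, 1)), -11) = Mul(Add(1, 4), -11) = Mul(5, -11) = -55)
Add(Function('l')(211, 69), Mul(-1, Function('D')(119, 15))) = Add(69, Mul(-1, -55)) = Add(69, 55) = 124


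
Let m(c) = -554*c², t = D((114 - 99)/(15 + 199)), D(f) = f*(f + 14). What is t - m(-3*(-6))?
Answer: 8220243981/45796 ≈ 1.7950e+5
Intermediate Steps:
D(f) = f*(14 + f)
t = 45165/45796 (t = ((114 - 99)/(15 + 199))*(14 + (114 - 99)/(15 + 199)) = (15/214)*(14 + 15/214) = (15*(1/214))*(14 + 15*(1/214)) = 15*(14 + 15/214)/214 = (15/214)*(3011/214) = 45165/45796 ≈ 0.98622)
t - m(-3*(-6)) = 45165/45796 - (-554)*(-3*(-6))² = 45165/45796 - (-554)*18² = 45165/45796 - (-554)*324 = 45165/45796 - 1*(-179496) = 45165/45796 + 179496 = 8220243981/45796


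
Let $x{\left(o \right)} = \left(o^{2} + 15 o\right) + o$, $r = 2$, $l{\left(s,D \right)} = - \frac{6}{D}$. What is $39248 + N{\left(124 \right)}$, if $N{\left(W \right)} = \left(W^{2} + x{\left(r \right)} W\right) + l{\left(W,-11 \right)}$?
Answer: $\frac{649974}{11} \approx 59089.0$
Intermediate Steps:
$x{\left(o \right)} = o^{2} + 16 o$
$N{\left(W \right)} = \frac{6}{11} + W^{2} + 36 W$ ($N{\left(W \right)} = \left(W^{2} + 2 \left(16 + 2\right) W\right) - \frac{6}{-11} = \left(W^{2} + 2 \cdot 18 W\right) - - \frac{6}{11} = \left(W^{2} + 36 W\right) + \frac{6}{11} = \frac{6}{11} + W^{2} + 36 W$)
$39248 + N{\left(124 \right)} = 39248 + \left(\frac{6}{11} + 124^{2} + 36 \cdot 124\right) = 39248 + \left(\frac{6}{11} + 15376 + 4464\right) = 39248 + \frac{218246}{11} = \frac{649974}{11}$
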